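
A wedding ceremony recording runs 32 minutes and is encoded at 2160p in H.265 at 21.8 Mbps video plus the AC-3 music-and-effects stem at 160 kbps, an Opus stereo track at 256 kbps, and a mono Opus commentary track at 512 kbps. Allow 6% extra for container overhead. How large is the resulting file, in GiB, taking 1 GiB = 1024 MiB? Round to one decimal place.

32 min = 1920 s
Audio total: 160 + 256 + 512 = 928 kbps = 0.928 Mbps.
Total bitrate: 21.8 + 0.928 = 22.728 Mbps.
Stream data: 22.728 Mbps × 1920 s = 43637.8 Mb.
With 6% container overhead: ×1.06.
46,256 Mb = 5,782,003,200 bytes ÷ 1,073,741,824 = 5.385 GiB.

5.4 GiB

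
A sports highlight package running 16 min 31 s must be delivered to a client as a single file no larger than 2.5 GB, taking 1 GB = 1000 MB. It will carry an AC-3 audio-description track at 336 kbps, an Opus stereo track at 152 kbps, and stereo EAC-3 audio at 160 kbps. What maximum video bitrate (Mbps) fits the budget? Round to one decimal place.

19.5 Mbps

Budget: 2.5 GB = 20000.0 Mb.
16 min 31 s = 991 s
Total bitrate budget: 20000.0 Mb / 991 s = 20.182 Mbps.
Audio total: 336 + 152 + 160 = 648 kbps = 0.648 Mbps.
Video: 20.182 − 0.648 = 19.534 Mbps.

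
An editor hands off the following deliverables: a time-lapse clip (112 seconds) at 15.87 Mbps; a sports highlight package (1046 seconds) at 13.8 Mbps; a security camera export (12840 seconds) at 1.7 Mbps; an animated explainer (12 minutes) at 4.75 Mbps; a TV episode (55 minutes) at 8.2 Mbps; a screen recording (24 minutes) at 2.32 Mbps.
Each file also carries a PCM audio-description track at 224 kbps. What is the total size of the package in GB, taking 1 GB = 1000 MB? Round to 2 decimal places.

Audio: 224 kbps = 0.224 Mbps.
time-lapse clip: 16.094 Mbps × 112 s = 1802.5 Mb
sports highlight package: 14.024 Mbps × 1046 s = 14669.1 Mb
security camera export: 1.924 Mbps × 12840 s = 24704.2 Mb
animated explainer: 4.974 Mbps × 720 s = 3581.3 Mb
TV episode: 8.424 Mbps × 3300 s = 27799.2 Mb
screen recording: 2.544 Mbps × 1440 s = 3663.4 Mb
Total: 76219.6 Mb = 9527.5 MB.
= 9.527 GB.

9.53 GB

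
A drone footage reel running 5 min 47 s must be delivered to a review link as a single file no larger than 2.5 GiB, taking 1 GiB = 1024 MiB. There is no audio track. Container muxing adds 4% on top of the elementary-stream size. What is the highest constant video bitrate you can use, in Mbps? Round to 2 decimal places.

59.51 Mbps

Budget: 2.5 GiB = 21474.8 Mb.
Stream payload after overhead: 21474.8 / 1.04 = 20648.9 Mb.
5 min 47 s = 347 s
Total bitrate budget: 20648.9 Mb / 347 s = 59.507 Mbps.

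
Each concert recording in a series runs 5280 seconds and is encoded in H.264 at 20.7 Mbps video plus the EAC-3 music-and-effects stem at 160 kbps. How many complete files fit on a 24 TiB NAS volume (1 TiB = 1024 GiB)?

1916

Audio: 160 kbps = 0.160 Mbps.
Total bitrate: 20.860 Mbps.
Per item: 20.860 Mbps × 5280 s = 110,141 Mb = 13,768 MB.
Capacity: 24 TiB = 211,106,233 Mb; 1916.69 items → 1916 complete.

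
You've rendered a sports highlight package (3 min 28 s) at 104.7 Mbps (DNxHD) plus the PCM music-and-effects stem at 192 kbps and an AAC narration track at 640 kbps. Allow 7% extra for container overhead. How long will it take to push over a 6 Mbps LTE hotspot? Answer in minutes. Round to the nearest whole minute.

65 minutes

3 min 28 s = 208 s
Audio total: 192 + 640 = 832 kbps = 0.832 Mbps.
Total bitrate: 105.532 Mbps.
File: 105.532 Mbps × 208 s = 21950.7 Mb.
With 7% container overhead: ×1.07. → 23487.2 Mb.
At 6 Mbps: 23487.2 / 6 = 3914.5 s ≈ 65.2 minutes.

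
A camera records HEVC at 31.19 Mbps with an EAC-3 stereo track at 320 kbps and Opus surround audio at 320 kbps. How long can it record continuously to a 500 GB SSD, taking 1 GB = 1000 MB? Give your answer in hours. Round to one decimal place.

34.9 hours

Audio total: 320 + 320 = 640 kbps = 0.640 Mbps.
Total bitrate: 31.19 + 0.640 = 31.830 Mbps.
Capacity: 500 GB = 4,000,000 Mb.
Recording time: 4,000,000 / 31.830 = 125,668 s ≈ 34.9 hours.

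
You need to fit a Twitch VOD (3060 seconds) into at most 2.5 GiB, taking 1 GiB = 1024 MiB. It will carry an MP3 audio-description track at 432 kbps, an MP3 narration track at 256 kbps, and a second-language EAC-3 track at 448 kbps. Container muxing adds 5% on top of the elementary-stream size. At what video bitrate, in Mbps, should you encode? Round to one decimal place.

5.5 Mbps

Budget: 2.5 GiB = 21474.8 Mb.
Stream payload after overhead: 21474.8 / 1.05 = 20452.2 Mb.
Total bitrate budget: 20452.2 Mb / 3060 s = 6.684 Mbps.
Audio total: 432 + 256 + 448 = 1136 kbps = 1.136 Mbps.
Video: 6.684 − 1.136 = 5.548 Mbps.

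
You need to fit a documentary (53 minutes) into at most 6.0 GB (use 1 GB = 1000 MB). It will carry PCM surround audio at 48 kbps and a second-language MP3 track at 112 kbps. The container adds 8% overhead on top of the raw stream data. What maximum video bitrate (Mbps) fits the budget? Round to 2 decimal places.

Budget: 6.0 GB = 48000.0 Mb.
Stream payload after overhead: 48000.0 / 1.08 = 44444.4 Mb.
53 min = 3180 s
Total bitrate budget: 44444.4 Mb / 3180 s = 13.976 Mbps.
Audio total: 48 + 112 = 160 kbps = 0.160 Mbps.
Video: 13.976 − 0.160 = 13.816 Mbps.

13.82 Mbps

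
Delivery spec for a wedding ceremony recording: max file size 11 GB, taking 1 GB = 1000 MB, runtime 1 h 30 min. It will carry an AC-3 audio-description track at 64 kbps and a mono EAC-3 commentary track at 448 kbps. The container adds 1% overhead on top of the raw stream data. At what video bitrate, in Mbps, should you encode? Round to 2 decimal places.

Budget: 11 GB = 88000.0 Mb.
Stream payload after overhead: 88000.0 / 1.01 = 87128.7 Mb.
1 h 30 min = 90 min = 5400 s
Total bitrate budget: 87128.7 Mb / 5400 s = 16.135 Mbps.
Audio total: 64 + 448 = 512 kbps = 0.512 Mbps.
Video: 16.135 − 0.512 = 15.623 Mbps.

15.62 Mbps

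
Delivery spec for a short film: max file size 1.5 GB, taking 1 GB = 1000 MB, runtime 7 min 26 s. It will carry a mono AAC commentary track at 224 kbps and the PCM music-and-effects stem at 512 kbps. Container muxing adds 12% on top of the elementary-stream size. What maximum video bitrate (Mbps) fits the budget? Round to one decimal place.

Budget: 1.5 GB = 12000.0 Mb.
Stream payload after overhead: 12000.0 / 1.12 = 10714.3 Mb.
7 min 26 s = 446 s
Total bitrate budget: 10714.3 Mb / 446 s = 24.023 Mbps.
Audio total: 224 + 512 = 736 kbps = 0.736 Mbps.
Video: 24.023 − 0.736 = 23.287 Mbps.

23.3 Mbps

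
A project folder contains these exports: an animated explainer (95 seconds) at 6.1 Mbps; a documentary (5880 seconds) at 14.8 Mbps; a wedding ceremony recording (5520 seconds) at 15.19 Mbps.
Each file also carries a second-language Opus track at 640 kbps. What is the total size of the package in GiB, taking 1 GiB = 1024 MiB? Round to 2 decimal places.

20.82 GiB

Audio: 640 kbps = 0.640 Mbps.
animated explainer: 6.740 Mbps × 95 s = 640.3 Mb
documentary: 15.440 Mbps × 5880 s = 90787.2 Mb
wedding ceremony recording: 15.830 Mbps × 5520 s = 87381.6 Mb
Total: 178809.1 Mb = 22351.1 MB.
= 20.82 GiB.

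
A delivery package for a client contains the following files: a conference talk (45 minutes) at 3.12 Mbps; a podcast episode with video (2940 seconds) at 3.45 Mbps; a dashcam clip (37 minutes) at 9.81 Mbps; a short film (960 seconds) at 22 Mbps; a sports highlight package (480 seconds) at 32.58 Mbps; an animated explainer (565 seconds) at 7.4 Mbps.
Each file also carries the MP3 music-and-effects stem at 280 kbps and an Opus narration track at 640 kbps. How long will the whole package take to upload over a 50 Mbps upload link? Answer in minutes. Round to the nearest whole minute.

30 minutes

Audio total: 280 + 640 = 920 kbps = 0.920 Mbps.
conference talk: 4.040 Mbps × 2700 s = 10908.0 Mb
podcast episode with video: 4.370 Mbps × 2940 s = 12847.8 Mb
dashcam clip: 10.730 Mbps × 2220 s = 23820.6 Mb
short film: 22.920 Mbps × 960 s = 22003.2 Mb
sports highlight package: 33.500 Mbps × 480 s = 16080.0 Mb
animated explainer: 8.320 Mbps × 565 s = 4700.8 Mb
Total: 90360.4 Mb = 11295.0 MB.
At 50 Mbps: 90360.4 / 50 = 1807 s ≈ 30.1 minutes.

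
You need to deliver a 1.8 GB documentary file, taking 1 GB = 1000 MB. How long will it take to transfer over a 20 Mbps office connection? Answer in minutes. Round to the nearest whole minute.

File: 1.8 GB = 14400.0 Mb.
At 20 Mbps: 14400.0 / 20 = 720.0 s ≈ 12 minutes.

12 minutes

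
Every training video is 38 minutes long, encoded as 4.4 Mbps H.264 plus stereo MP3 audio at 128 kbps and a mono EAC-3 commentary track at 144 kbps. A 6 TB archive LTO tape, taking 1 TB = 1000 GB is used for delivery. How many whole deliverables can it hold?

38 min = 2280 s
Audio total: 128 + 144 = 272 kbps = 0.272 Mbps.
Total bitrate: 4.672 Mbps.
Per item: 4.672 Mbps × 2280 s = 10,652 Mb = 1,332 MB.
Capacity: 6 TB = 48,000,000 Mb; 4506.13 items → 4506 complete.

4506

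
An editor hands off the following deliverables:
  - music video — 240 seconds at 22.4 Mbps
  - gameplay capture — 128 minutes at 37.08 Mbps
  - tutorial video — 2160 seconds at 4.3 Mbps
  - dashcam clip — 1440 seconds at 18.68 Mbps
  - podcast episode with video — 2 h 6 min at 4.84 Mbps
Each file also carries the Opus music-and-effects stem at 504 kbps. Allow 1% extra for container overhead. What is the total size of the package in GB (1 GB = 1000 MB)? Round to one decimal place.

Audio: 504 kbps = 0.504 Mbps.
music video: 22.904 Mbps × 240 s × 1.01 = 5551.9 Mb
gameplay capture: 37.584 Mbps × 7680 s × 1.01 = 291531.6 Mb
tutorial video: 4.804 Mbps × 2160 s × 1.01 = 10480.4 Mb
dashcam clip: 19.184 Mbps × 1440 s × 1.01 = 27901.2 Mb
podcast episode with video: 5.344 Mbps × 7560 s × 1.01 = 40804.6 Mb
Total: 376269.8 Mb = 47033.7 MB.
= 47.03 GB.

47.0 GB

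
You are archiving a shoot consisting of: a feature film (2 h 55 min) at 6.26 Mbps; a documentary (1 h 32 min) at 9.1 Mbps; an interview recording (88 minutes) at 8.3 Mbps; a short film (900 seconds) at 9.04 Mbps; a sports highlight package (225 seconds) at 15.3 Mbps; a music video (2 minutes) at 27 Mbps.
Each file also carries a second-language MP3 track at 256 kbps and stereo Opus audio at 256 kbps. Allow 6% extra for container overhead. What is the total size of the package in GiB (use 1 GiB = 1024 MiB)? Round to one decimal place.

Audio total: 256 + 256 = 512 kbps = 0.512 Mbps.
feature film: 6.772 Mbps × 10500 s × 1.06 = 75372.4 Mb
documentary: 9.612 Mbps × 5520 s × 1.06 = 56241.7 Mb
interview recording: 8.812 Mbps × 5280 s × 1.06 = 49319.0 Mb
short film: 9.552 Mbps × 900 s × 1.06 = 9112.6 Mb
sports highlight package: 15.812 Mbps × 225 s × 1.06 = 3771.2 Mb
music video: 27.512 Mbps × 120 s × 1.06 = 3499.5 Mb
Total: 197316.4 Mb = 24664.5 MB.
= 22.97 GiB.

23.0 GiB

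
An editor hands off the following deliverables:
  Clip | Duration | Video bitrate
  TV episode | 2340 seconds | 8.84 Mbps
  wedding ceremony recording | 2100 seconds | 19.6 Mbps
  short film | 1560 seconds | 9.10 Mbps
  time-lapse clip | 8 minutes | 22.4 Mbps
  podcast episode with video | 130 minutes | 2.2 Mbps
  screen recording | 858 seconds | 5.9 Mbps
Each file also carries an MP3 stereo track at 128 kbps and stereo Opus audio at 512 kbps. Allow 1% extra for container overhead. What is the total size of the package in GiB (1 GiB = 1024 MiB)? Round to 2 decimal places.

Audio total: 128 + 512 = 640 kbps = 0.640 Mbps.
TV episode: 9.480 Mbps × 2340 s × 1.01 = 22405.0 Mb
wedding ceremony recording: 20.240 Mbps × 2100 s × 1.01 = 42929.0 Mb
short film: 9.740 Mbps × 1560 s × 1.01 = 15346.3 Mb
time-lapse clip: 23.040 Mbps × 480 s × 1.01 = 11169.8 Mb
podcast episode with video: 2.840 Mbps × 7800 s × 1.01 = 22373.5 Mb
screen recording: 6.540 Mbps × 858 s × 1.01 = 5667.4 Mb
Total: 119891.2 Mb = 14986.4 MB.
= 13.96 GiB.

13.96 GiB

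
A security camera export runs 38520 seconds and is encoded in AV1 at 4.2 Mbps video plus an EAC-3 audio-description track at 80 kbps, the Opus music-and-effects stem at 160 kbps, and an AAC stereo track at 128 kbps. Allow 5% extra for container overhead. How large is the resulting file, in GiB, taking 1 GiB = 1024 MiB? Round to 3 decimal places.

21.509 GiB

Audio total: 80 + 160 + 128 = 368 kbps = 0.368 Mbps.
Total bitrate: 4.2 + 0.368 = 4.568 Mbps.
Stream data: 4.568 Mbps × 38520 s = 175959.4 Mb.
With 5% container overhead: ×1.05.
184,757 Mb = 23,094,666,000 bytes ÷ 1,073,741,824 = 21.51 GiB.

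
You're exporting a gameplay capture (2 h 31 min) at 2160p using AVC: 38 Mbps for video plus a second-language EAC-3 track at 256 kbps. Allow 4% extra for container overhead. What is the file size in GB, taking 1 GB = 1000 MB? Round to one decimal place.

2 h 31 min = 151 min = 9060 s
Audio: 256 kbps = 0.256 Mbps.
Total bitrate: 38 + 0.256 = 38.256 Mbps.
Stream data: 38.256 Mbps × 9060 s = 346599.4 Mb.
With 4% container overhead: ×1.04.
360,463 Mb ÷ 8 = 45,058 MB → 45.06 GB.

45.1 GB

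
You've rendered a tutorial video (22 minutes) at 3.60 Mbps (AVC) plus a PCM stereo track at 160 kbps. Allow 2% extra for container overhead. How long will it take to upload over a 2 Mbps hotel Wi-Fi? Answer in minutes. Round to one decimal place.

22 min = 1320 s
Audio: 160 kbps = 0.160 Mbps.
Total bitrate: 3.760 Mbps.
File: 3.760 Mbps × 1320 s = 4963.2 Mb.
With 2% container overhead: ×1.02. → 5062.5 Mb.
At 2 Mbps: 5062.5 / 2 = 2531.2 s ≈ 42.2 minutes.

42.2 minutes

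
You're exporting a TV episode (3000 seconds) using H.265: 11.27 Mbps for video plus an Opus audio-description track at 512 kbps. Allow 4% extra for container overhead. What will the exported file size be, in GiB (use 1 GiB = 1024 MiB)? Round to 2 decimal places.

4.28 GiB

Audio: 512 kbps = 0.512 Mbps.
Total bitrate: 11.27 + 0.512 = 11.782 Mbps.
Stream data: 11.782 Mbps × 3000 s = 35346.0 Mb.
With 4% container overhead: ×1.04.
36,760 Mb = 4,594,980,000 bytes ÷ 1,073,741,824 = 4.279 GiB.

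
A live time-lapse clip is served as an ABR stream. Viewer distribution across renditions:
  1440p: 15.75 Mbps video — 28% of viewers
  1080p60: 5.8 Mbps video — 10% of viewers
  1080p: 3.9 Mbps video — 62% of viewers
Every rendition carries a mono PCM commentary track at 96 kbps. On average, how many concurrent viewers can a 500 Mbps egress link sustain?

66

Audio: 96 kbps = 0.096 Mbps.
Average per-viewer bitrate: 0.28×15.846 + 0.10×5.896 + 0.62×3.996 = 7.504 Mbps.
500 Mbps = 500.0 Mbps; 500.0 / 7.504 = 66.63 → 66.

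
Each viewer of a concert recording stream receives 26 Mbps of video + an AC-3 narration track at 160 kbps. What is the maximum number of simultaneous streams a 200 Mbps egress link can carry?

7

Audio: 160 kbps = 0.160 Mbps.
Per-viewer media rate: 26.160 Mbps.
200 Mbps = 200.0 Mbps; 200.0 / 26.160 = 7.65 → 7 viewers.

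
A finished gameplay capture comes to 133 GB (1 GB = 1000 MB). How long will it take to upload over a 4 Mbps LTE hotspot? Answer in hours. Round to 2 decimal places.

File: 133 GB = 1064000.0 Mb.
At 4 Mbps: 1064000.0 / 4 = 266000.0 s ≈ 73.9 hours.

73.89 hours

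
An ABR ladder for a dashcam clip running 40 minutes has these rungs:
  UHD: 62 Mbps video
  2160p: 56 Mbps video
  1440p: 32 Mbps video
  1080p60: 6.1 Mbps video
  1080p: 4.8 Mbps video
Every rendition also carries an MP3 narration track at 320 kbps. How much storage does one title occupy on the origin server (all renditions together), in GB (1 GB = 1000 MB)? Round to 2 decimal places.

40 min = 2400 s
Audio: 320 kbps = 0.320 Mbps.
Sum of rendition bitrates: (62+0.320) + (56+0.320) + (32+0.320) + (6.1+0.320) + (4.8+0.320) = 162.500 Mbps.
× 2400 s = 390,000 Mb = 48,750 MB = 48.75 GB.

48.75 GB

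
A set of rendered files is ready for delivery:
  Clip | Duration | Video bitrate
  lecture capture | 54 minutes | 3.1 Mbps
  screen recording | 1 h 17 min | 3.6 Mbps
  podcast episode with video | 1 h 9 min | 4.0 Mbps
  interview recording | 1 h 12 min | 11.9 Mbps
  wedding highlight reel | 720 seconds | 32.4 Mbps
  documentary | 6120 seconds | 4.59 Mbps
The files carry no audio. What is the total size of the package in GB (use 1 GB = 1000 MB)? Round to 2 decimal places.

18.26 GB

lecture capture: 3.100 Mbps × 3240 s = 10044.0 Mb
screen recording: 3.600 Mbps × 4620 s = 16632.0 Mb
podcast episode with video: 4.000 Mbps × 4140 s = 16560.0 Mb
interview recording: 11.900 Mbps × 4320 s = 51408.0 Mb
wedding highlight reel: 32.400 Mbps × 720 s = 23328.0 Mb
documentary: 4.590 Mbps × 6120 s = 28090.8 Mb
Total: 146062.8 Mb = 18257.8 MB.
= 18.26 GB.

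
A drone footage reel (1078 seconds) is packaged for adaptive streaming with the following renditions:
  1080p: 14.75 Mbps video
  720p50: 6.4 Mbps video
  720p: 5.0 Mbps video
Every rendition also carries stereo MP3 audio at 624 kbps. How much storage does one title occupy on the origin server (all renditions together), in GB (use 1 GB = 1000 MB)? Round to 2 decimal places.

3.78 GB

Audio: 624 kbps = 0.624 Mbps.
Sum of rendition bitrates: (14.75+0.624) + (6.4+0.624) + (5.0+0.624) = 28.022 Mbps.
× 1078 s = 30,208 Mb = 3,776 MB = 3.776 GB.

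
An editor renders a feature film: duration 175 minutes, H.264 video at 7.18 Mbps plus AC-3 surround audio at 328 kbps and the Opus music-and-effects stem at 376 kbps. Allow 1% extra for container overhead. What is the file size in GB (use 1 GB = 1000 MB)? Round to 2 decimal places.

10.45 GB

175 min = 10500 s
Audio total: 328 + 376 = 704 kbps = 0.704 Mbps.
Total bitrate: 7.18 + 0.704 = 7.884 Mbps.
Stream data: 7.884 Mbps × 10500 s = 82782.0 Mb.
With 1% container overhead: ×1.01.
83,610 Mb ÷ 8 = 10,451 MB → 10.45 GB.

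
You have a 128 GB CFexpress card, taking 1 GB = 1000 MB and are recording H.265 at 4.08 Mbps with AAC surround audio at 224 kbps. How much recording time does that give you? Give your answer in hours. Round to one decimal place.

66.1 hours

Audio: 224 kbps = 0.224 Mbps.
Total bitrate: 4.08 + 0.224 = 4.304 Mbps.
Capacity: 128 GB = 1,024,000 Mb.
Recording time: 1,024,000 / 4.304 = 237,918 s ≈ 66.1 hours.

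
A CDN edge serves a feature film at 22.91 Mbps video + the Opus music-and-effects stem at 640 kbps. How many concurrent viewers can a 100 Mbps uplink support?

Audio: 640 kbps = 0.640 Mbps.
Per-viewer media rate: 23.550 Mbps.
100 Mbps = 100.0 Mbps; 100.0 / 23.550 = 4.25 → 4 viewers.

4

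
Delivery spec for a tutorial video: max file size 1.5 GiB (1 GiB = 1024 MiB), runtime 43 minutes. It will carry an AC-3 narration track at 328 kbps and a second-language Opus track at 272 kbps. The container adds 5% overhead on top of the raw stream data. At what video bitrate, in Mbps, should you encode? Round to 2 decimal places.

Budget: 1.5 GiB = 12884.9 Mb.
Stream payload after overhead: 12884.9 / 1.05 = 12271.3 Mb.
43 min = 2580 s
Total bitrate budget: 12271.3 Mb / 2580 s = 4.756 Mbps.
Audio total: 328 + 272 = 600 kbps = 0.600 Mbps.
Video: 4.756 − 0.600 = 4.156 Mbps.

4.16 Mbps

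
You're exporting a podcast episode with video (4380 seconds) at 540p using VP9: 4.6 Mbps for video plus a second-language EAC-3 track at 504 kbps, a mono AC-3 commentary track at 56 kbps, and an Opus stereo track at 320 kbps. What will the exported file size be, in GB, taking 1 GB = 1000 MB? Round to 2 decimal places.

3.00 GB

Audio total: 504 + 56 + 320 = 880 kbps = 0.880 Mbps.
Total bitrate: 4.6 + 0.880 = 5.480 Mbps.
Stream data: 5.480 Mbps × 4380 s = 24002.4 Mb.
24,002 Mb ÷ 8 = 3,000 MB → 3.000 GB.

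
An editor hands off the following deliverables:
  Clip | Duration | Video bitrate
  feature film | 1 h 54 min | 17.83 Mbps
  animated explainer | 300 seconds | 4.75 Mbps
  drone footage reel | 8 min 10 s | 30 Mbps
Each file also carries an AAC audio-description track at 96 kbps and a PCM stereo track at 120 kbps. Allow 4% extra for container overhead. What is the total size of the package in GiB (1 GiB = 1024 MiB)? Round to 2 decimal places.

16.92 GiB

Audio total: 96 + 120 = 216 kbps = 0.216 Mbps.
feature film: 18.046 Mbps × 6840 s × 1.04 = 128372.0 Mb
animated explainer: 4.966 Mbps × 300 s × 1.04 = 1549.4 Mb
drone footage reel: 30.216 Mbps × 490 s × 1.04 = 15398.1 Mb
Total: 145319.5 Mb = 18164.9 MB.
= 16.92 GiB.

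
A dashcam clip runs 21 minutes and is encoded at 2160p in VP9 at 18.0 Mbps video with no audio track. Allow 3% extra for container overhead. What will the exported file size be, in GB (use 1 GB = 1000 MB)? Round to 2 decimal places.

21 min = 1260 s
Total bitrate: 18.0 Mbps.
Stream data: 18.000 Mbps × 1260 s = 22680.0 Mb.
With 3% container overhead: ×1.03.
23,360 Mb ÷ 8 = 2,920 MB → 2.920 GB.

2.92 GB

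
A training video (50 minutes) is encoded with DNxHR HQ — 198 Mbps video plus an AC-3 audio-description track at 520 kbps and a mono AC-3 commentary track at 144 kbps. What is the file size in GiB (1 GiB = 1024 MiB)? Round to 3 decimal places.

50 min = 3000 s
Audio total: 520 + 144 = 664 kbps = 0.664 Mbps.
Total bitrate: 198 + 0.664 = 198.664 Mbps.
Stream data: 198.664 Mbps × 3000 s = 595992.0 Mb.
595,992 Mb = 74,499,000,000 bytes ÷ 1,073,741,824 = 69.38 GiB.

69.383 GiB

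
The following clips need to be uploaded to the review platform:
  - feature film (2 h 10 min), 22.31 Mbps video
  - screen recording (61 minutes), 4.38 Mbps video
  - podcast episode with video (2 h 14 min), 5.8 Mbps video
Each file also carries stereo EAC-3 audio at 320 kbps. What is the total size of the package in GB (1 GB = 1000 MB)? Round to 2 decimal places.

Audio: 320 kbps = 0.320 Mbps.
feature film: 22.630 Mbps × 7800 s = 176514.0 Mb
screen recording: 4.700 Mbps × 3660 s = 17202.0 Mb
podcast episode with video: 6.120 Mbps × 8040 s = 49204.8 Mb
Total: 242920.8 Mb = 30365.1 MB.
= 30.37 GB.

30.37 GB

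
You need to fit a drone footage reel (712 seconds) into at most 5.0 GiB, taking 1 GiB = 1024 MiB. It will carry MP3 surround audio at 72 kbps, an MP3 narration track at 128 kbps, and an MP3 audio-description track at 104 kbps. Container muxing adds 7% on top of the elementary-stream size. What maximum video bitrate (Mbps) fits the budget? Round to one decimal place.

56.1 Mbps

Budget: 5.0 GiB = 42949.7 Mb.
Stream payload after overhead: 42949.7 / 1.07 = 40139.9 Mb.
Total bitrate budget: 40139.9 Mb / 712 s = 56.376 Mbps.
Audio total: 72 + 128 + 104 = 304 kbps = 0.304 Mbps.
Video: 56.376 − 0.304 = 56.072 Mbps.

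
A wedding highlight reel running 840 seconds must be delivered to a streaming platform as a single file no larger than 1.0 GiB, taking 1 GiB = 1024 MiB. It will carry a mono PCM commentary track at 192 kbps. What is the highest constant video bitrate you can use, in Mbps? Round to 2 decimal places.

Budget: 1.0 GiB = 8589.9 Mb.
Total bitrate budget: 8589.9 Mb / 840 s = 10.226 Mbps.
Audio: 192 kbps = 0.192 Mbps.
Video: 10.226 − 0.192 = 10.034 Mbps.

10.03 Mbps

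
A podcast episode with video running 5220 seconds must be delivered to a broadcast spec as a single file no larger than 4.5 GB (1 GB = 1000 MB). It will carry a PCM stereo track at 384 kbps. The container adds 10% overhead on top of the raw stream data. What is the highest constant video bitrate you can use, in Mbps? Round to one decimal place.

5.9 Mbps

Budget: 4.5 GB = 36000.0 Mb.
Stream payload after overhead: 36000.0 / 1.10 = 32727.3 Mb.
Total bitrate budget: 32727.3 Mb / 5220 s = 6.270 Mbps.
Audio: 384 kbps = 0.384 Mbps.
Video: 6.270 − 0.384 = 5.886 Mbps.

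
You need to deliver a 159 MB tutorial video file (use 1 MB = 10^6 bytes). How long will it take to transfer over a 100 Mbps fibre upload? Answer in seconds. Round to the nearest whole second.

13 seconds

File: 159 MB = 1272.0 Mb.
At 100 Mbps: 1272.0 / 100 = 12.7 s ≈ 12.7 seconds.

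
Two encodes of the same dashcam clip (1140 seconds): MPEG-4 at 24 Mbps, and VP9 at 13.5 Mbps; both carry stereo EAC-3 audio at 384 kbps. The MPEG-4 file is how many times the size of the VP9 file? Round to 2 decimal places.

1.76

Audio: 384 kbps = 0.384 Mbps.
MPEG-4: 24.384 Mbps × 1140 s = 27797.8 Mb = 3.475 GB.
VP9: 13.884 Mbps × 1140 s = 15827.8 Mb = 1.978 GB.
Ratio: 3.475 / 1.978 = 1.756.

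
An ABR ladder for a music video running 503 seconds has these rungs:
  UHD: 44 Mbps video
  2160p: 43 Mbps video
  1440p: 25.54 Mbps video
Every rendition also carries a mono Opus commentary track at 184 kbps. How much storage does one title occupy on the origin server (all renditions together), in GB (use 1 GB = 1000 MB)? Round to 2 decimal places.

Audio: 184 kbps = 0.184 Mbps.
Sum of rendition bitrates: (44+0.184) + (43+0.184) + (25.54+0.184) = 113.092 Mbps.
× 503 s = 56,885 Mb = 7,111 MB = 7.111 GB.

7.11 GB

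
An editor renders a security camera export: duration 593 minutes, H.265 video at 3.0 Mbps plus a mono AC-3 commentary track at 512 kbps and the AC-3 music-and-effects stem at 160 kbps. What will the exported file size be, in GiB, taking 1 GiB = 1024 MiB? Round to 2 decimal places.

593 min = 35580 s
Audio total: 512 + 160 = 672 kbps = 0.672 Mbps.
Total bitrate: 3.0 + 0.672 = 3.672 Mbps.
Stream data: 3.672 Mbps × 35580 s = 130649.8 Mb.
130,650 Mb = 16,331,220,000 bytes ÷ 1,073,741,824 = 15.21 GiB.

15.21 GiB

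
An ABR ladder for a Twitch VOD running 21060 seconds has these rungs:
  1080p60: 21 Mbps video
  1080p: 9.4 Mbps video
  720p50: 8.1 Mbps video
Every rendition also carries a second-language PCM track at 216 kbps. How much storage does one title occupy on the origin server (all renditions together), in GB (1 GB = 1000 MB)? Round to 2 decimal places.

103.06 GB

Audio: 216 kbps = 0.216 Mbps.
Sum of rendition bitrates: (21+0.216) + (9.4+0.216) + (8.1+0.216) = 39.148 Mbps.
× 21060 s = 824,457 Mb = 103,057 MB = 103.1 GB.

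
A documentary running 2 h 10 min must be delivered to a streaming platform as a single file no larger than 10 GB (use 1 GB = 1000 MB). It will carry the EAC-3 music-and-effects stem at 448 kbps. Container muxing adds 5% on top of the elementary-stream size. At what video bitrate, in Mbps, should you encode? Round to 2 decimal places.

Budget: 10 GB = 80000.0 Mb.
Stream payload after overhead: 80000.0 / 1.05 = 76190.5 Mb.
2 h 10 min = 130 min = 7800 s
Total bitrate budget: 76190.5 Mb / 7800 s = 9.768 Mbps.
Audio: 448 kbps = 0.448 Mbps.
Video: 9.768 − 0.448 = 9.320 Mbps.

9.32 Mbps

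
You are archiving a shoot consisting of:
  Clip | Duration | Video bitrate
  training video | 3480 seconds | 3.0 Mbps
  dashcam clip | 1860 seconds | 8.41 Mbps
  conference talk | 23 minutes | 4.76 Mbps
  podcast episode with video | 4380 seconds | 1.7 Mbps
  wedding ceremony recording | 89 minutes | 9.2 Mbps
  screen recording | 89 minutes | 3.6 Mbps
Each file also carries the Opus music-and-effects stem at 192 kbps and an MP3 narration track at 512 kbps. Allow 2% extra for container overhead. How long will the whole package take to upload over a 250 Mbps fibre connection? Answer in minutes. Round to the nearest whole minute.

Audio total: 192 + 512 = 704 kbps = 0.704 Mbps.
training video: 3.704 Mbps × 3480 s × 1.02 = 13147.7 Mb
dashcam clip: 9.114 Mbps × 1860 s × 1.02 = 17291.1 Mb
conference talk: 5.464 Mbps × 1380 s × 1.02 = 7691.1 Mb
podcast episode with video: 2.404 Mbps × 4380 s × 1.02 = 10740.1 Mb
wedding ceremony recording: 9.904 Mbps × 5340 s × 1.02 = 53945.1 Mb
screen recording: 4.304 Mbps × 5340 s × 1.02 = 23443.0 Mb
Total: 126258.2 Mb = 15782.3 MB.
At 250 Mbps: 126258.2 / 250 = 505 s ≈ 8.42 minutes.

8 minutes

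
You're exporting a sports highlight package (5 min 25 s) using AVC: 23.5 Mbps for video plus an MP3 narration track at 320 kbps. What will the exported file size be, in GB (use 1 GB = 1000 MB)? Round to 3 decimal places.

5 min 25 s = 325 s
Audio: 320 kbps = 0.320 Mbps.
Total bitrate: 23.5 + 0.320 = 23.820 Mbps.
Stream data: 23.820 Mbps × 325 s = 7741.5 Mb.
7,742 Mb ÷ 8 = 967.7 MB → 0.9677 GB.

0.968 GB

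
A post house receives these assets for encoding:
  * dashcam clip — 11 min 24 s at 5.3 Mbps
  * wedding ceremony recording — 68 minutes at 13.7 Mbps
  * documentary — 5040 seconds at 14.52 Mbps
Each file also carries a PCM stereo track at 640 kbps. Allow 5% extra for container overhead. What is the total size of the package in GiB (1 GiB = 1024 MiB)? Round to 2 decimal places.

16.99 GiB

Audio: 640 kbps = 0.640 Mbps.
dashcam clip: 5.940 Mbps × 684 s × 1.05 = 4266.1 Mb
wedding ceremony recording: 14.340 Mbps × 4080 s × 1.05 = 61432.6 Mb
documentary: 15.160 Mbps × 5040 s × 1.05 = 80226.7 Mb
Total: 145925.4 Mb = 18240.7 MB.
= 16.99 GiB.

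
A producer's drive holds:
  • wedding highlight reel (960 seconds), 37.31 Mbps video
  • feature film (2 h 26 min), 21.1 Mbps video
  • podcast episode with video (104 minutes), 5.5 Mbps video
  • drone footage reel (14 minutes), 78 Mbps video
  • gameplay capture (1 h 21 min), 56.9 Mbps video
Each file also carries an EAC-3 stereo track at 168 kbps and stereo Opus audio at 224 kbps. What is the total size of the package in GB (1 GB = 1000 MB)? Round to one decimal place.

75.7 GB

Audio total: 168 + 224 = 392 kbps = 0.392 Mbps.
wedding highlight reel: 37.702 Mbps × 960 s = 36193.9 Mb
feature film: 21.492 Mbps × 8760 s = 188269.9 Mb
podcast episode with video: 5.892 Mbps × 6240 s = 36766.1 Mb
drone footage reel: 78.392 Mbps × 840 s = 65849.3 Mb
gameplay capture: 57.292 Mbps × 4860 s = 278439.1 Mb
Total: 605518.3 Mb = 75689.8 MB.
= 75.69 GB.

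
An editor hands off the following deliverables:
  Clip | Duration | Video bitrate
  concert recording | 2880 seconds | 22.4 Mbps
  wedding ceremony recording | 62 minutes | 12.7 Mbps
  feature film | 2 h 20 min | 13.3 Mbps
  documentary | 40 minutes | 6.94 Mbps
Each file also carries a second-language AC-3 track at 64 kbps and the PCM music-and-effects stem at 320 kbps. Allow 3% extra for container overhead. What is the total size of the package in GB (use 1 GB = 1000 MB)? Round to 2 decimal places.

31.78 GB

Audio total: 64 + 320 = 384 kbps = 0.384 Mbps.
concert recording: 22.784 Mbps × 2880 s × 1.03 = 67586.5 Mb
wedding ceremony recording: 13.084 Mbps × 3720 s × 1.03 = 50132.7 Mb
feature film: 13.684 Mbps × 8400 s × 1.03 = 118394.0 Mb
documentary: 7.324 Mbps × 2400 s × 1.03 = 18104.9 Mb
Total: 254218.0 Mb = 31777.3 MB.
= 31.78 GB.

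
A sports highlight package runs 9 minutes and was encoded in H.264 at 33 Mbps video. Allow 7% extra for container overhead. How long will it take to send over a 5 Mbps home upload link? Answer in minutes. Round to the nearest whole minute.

64 minutes

9 min = 540 s
File: 33.000 Mbps × 540 s = 17820.0 Mb.
With 7% container overhead: ×1.07. → 19067.4 Mb.
At 5 Mbps: 19067.4 / 5 = 3813.5 s ≈ 63.6 minutes.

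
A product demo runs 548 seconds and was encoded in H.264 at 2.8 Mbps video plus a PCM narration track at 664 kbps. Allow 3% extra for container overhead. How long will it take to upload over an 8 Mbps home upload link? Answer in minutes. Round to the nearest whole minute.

Audio: 664 kbps = 0.664 Mbps.
Total bitrate: 3.464 Mbps.
File: 3.464 Mbps × 548 s = 1898.3 Mb.
With 3% container overhead: ×1.03. → 1955.2 Mb.
At 8 Mbps: 1955.2 / 8 = 244.4 s ≈ 4.07 minutes.

4 minutes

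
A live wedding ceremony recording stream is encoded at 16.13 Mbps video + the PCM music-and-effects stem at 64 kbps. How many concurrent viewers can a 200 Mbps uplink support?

12

Audio: 64 kbps = 0.064 Mbps.
Per-viewer media rate: 16.194 Mbps.
200 Mbps = 200.0 Mbps; 200.0 / 16.194 = 12.35 → 12 viewers.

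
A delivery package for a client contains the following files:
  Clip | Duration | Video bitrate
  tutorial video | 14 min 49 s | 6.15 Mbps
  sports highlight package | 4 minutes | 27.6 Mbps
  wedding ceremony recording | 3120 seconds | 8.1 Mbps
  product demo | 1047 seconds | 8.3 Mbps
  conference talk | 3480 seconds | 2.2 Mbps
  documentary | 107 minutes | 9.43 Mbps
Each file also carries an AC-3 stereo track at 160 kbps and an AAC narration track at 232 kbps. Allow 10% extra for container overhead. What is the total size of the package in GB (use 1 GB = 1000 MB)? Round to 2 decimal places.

16.53 GB

Audio total: 160 + 232 = 392 kbps = 0.392 Mbps.
tutorial video: 6.542 Mbps × 889 s × 1.10 = 6397.4 Mb
sports highlight package: 27.992 Mbps × 240 s × 1.10 = 7389.9 Mb
wedding ceremony recording: 8.492 Mbps × 3120 s × 1.10 = 29144.5 Mb
product demo: 8.692 Mbps × 1047 s × 1.10 = 10010.6 Mb
conference talk: 2.592 Mbps × 3480 s × 1.10 = 9922.2 Mb
documentary: 9.822 Mbps × 6420 s × 1.10 = 69363.0 Mb
Total: 132227.6 Mb = 16528.4 MB.
= 16.53 GB.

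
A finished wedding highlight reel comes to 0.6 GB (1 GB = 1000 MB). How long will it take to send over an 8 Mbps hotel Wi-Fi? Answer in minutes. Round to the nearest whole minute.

10 minutes

File: 0.6 GB = 4800.0 Mb.
At 8 Mbps: 4800.0 / 8 = 600.0 s ≈ 10 minutes.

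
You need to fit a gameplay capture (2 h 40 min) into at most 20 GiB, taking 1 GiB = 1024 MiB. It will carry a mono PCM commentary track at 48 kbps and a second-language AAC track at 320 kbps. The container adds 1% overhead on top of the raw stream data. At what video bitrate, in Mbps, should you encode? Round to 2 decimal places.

17.35 Mbps

Budget: 20 GiB = 171798.7 Mb.
Stream payload after overhead: 171798.7 / 1.01 = 170097.7 Mb.
2 h 40 min = 160 min = 9600 s
Total bitrate budget: 170097.7 Mb / 9600 s = 17.719 Mbps.
Audio total: 48 + 320 = 368 kbps = 0.368 Mbps.
Video: 17.719 − 0.368 = 17.351 Mbps.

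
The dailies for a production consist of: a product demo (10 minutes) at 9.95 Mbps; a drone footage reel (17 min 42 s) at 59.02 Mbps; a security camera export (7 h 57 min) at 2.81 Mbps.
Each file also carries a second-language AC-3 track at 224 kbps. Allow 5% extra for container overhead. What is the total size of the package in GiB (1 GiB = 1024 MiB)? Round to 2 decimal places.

Audio: 224 kbps = 0.224 Mbps.
product demo: 10.174 Mbps × 600 s × 1.05 = 6409.6 Mb
drone footage reel: 59.244 Mbps × 1062 s × 1.05 = 66063.0 Mb
security camera export: 3.034 Mbps × 28620 s × 1.05 = 91174.7 Mb
Total: 163647.3 Mb = 20455.9 MB.
= 19.05 GiB.

19.05 GiB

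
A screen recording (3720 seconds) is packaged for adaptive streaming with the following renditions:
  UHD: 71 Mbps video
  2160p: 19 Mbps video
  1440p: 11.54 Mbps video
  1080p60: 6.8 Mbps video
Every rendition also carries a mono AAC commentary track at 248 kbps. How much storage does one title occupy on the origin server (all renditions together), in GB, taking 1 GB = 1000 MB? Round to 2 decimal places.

Audio: 248 kbps = 0.248 Mbps.
Sum of rendition bitrates: (71+0.248) + (19+0.248) + (11.54+0.248) + (6.8+0.248) = 109.332 Mbps.
× 3720 s = 406,715 Mb = 50,839 MB = 50.84 GB.

50.84 GB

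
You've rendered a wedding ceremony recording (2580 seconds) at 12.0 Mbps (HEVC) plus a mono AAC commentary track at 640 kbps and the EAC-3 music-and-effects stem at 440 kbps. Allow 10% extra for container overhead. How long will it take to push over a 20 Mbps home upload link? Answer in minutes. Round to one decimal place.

Audio total: 640 + 440 = 1080 kbps = 1.080 Mbps.
Total bitrate: 13.080 Mbps.
File: 13.080 Mbps × 2580 s = 33746.4 Mb.
With 10% container overhead: ×1.10. → 37121.0 Mb.
At 20 Mbps: 37121.0 / 20 = 1856.1 s ≈ 30.9 minutes.

30.9 minutes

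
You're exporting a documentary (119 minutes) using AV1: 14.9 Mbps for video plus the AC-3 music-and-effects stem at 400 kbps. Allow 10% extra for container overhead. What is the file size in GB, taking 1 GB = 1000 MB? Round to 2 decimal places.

15.02 GB

119 min = 7140 s
Audio: 400 kbps = 0.400 Mbps.
Total bitrate: 14.9 + 0.400 = 15.300 Mbps.
Stream data: 15.300 Mbps × 7140 s = 109242.0 Mb.
With 10% container overhead: ×1.10.
120,166 Mb ÷ 8 = 15,021 MB → 15.02 GB.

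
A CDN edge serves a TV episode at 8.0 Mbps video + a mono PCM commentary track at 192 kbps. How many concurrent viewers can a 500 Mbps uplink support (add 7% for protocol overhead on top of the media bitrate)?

Audio: 192 kbps = 0.192 Mbps.
Per-viewer media rate: 8.192 Mbps.
On the wire with 7% overhead: 8.765 Mbps.
500 Mbps = 500.0 Mbps; 500.0 / 8.765 = 57.04 → 57 viewers.

57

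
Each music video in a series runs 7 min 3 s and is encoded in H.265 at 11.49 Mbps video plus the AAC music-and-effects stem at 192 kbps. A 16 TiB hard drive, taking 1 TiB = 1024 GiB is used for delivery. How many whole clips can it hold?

28480

7 min 3 s = 423 s
Audio: 192 kbps = 0.192 Mbps.
Total bitrate: 11.682 Mbps.
Per item: 11.682 Mbps × 423 s = 4,941 Mb = 617.7 MB.
Capacity: 16 TiB = 140,737,488 Mb; 28480.80 items → 28480 complete.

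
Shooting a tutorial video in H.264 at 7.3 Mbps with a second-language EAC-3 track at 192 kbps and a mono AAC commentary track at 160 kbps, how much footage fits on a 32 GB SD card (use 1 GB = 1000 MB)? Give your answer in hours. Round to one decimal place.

Audio total: 192 + 160 = 352 kbps = 0.352 Mbps.
Total bitrate: 7.3 + 0.352 = 7.652 Mbps.
Capacity: 32 GB = 256,000 Mb.
Recording time: 256,000 / 7.652 = 33,455 s ≈ 9.29 hours.

9.3 hours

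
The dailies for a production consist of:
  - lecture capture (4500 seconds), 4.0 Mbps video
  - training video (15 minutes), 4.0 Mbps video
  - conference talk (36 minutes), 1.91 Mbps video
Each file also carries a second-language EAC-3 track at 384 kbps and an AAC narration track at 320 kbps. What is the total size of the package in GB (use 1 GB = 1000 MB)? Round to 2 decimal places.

Audio total: 384 + 320 = 704 kbps = 0.704 Mbps.
lecture capture: 4.704 Mbps × 4500 s = 21168.0 Mb
training video: 4.704 Mbps × 900 s = 4233.6 Mb
conference talk: 2.614 Mbps × 2160 s = 5646.2 Mb
Total: 31047.8 Mb = 3881.0 MB.
= 3.881 GB.

3.88 GB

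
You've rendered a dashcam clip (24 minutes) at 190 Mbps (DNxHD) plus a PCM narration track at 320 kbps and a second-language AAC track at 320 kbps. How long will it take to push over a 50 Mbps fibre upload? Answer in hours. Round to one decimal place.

24 min = 1440 s
Audio total: 320 + 320 = 640 kbps = 0.640 Mbps.
Total bitrate: 190.640 Mbps.
File: 190.640 Mbps × 1440 s = 274521.6 Mb.
At 50 Mbps: 274521.6 / 50 = 5490.4 s ≈ 1.53 hours.

1.5 hours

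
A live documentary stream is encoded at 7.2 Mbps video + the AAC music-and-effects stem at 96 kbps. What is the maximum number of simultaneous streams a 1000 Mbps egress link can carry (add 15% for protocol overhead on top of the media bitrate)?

Audio: 96 kbps = 0.096 Mbps.
Per-viewer media rate: 7.296 Mbps.
On the wire with 15% overhead: 8.390 Mbps.
1000 Mbps = 1,000 Mbps; 1,000 / 8.390 = 119.18 → 119 viewers.

119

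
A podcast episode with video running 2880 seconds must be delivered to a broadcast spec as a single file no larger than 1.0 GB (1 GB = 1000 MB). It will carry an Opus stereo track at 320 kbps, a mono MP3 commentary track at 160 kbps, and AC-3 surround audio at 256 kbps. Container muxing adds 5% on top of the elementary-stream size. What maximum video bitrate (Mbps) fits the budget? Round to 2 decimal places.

Budget: 1.0 GB = 8000.0 Mb.
Stream payload after overhead: 8000.0 / 1.05 = 7619.0 Mb.
Total bitrate budget: 7619.0 Mb / 2880 s = 2.646 Mbps.
Audio total: 320 + 160 + 256 = 736 kbps = 0.736 Mbps.
Video: 2.646 − 0.736 = 1.910 Mbps.

1.91 Mbps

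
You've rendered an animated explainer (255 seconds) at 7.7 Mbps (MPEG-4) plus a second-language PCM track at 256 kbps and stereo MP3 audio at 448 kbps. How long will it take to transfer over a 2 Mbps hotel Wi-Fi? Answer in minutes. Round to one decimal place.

Audio total: 256 + 448 = 704 kbps = 0.704 Mbps.
Total bitrate: 8.404 Mbps.
File: 8.404 Mbps × 255 s = 2143.0 Mb.
At 2 Mbps: 2143.0 / 2 = 1071.5 s ≈ 17.9 minutes.

17.9 minutes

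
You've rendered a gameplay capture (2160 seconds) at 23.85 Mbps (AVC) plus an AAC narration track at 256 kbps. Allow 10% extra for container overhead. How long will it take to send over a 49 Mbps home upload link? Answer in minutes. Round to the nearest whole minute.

19 minutes

Audio: 256 kbps = 0.256 Mbps.
Total bitrate: 24.106 Mbps.
File: 24.106 Mbps × 2160 s = 52069.0 Mb.
With 10% container overhead: ×1.10. → 57275.9 Mb.
At 49 Mbps: 57275.9 / 49 = 1168.9 s ≈ 19.5 minutes.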